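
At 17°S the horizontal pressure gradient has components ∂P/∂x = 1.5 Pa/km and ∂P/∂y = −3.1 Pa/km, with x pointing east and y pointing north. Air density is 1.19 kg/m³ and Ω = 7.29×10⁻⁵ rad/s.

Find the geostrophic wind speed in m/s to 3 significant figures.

67.9 m/s

Coriolis parameter at 17°S:
f = 2Ω sin φ = 2 × 7.29×10⁻⁵ × sin 17° = 4.26×10⁻⁵ s⁻¹
In the Southern Hemisphere f is negative: f = −4.26×10⁻⁵ s⁻¹.
Component geostrophic relations (x east, y north):
u_g = −(1/(fρ)) ∂P/∂y,  v_g = (1/(fρ)) ∂P/∂x
u_g = −(−3.1×10⁻³)/(−4.26×10⁻⁵ × 1.19) = −61.1 m/s;  v_g = (1.5×10⁻³)/(−4.26×10⁻⁵ × 1.19) = −29.6 m/s
|V_g| = √(u_g² + v_g²) = 67.9 m/s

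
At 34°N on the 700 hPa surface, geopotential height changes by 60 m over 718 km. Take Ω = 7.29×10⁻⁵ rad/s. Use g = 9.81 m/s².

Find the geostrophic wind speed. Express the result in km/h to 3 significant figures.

36.2 km/h

Coriolis parameter at 34°N:
f = 2Ω sin φ = 2 × 7.29×10⁻⁵ × sin 34° = 8.15×10⁻⁵ s⁻¹
Height gradient: |∂Z/∂n| = 60 m / 718000 m = 8.36×10⁻⁵
On a pressure surface, geostrophic balance gives V_g = (g/f)|∂Z/∂n|:
V_g = 9.81 × 8.36×10⁻⁵ / 8.15×10⁻⁵ = 10.1 m/s
Converting: 10.1 m/s × 3.6 = 36.2 km/h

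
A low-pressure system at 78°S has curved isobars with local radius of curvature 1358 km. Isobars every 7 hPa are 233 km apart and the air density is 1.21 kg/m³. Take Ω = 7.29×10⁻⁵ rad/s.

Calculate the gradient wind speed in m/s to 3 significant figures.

16.1 m/s

Coriolis parameter at 78°S:
f = 2Ω sin φ = 2 × 7.29×10⁻⁵ × sin 78° = 1.43×10⁻⁴ s⁻¹
Pressure gradient: |∂P/∂n| = 700 Pa / 233000 m = 3.00×10⁻³ Pa/m
Geostrophic speed: V_g = |∂P/∂n|/(fρ) = 3.00×10⁻³/(1.43×10⁻⁴ × 1.21) = 17.4 m/s
Around a low, centrifugal force acts outward with Coriolis, so pressure-gradient force balances both:
(1/ρ)|∂P/∂n| = fV + V²/R  →  V² + fR·V − fR·V_g = 0
With fR = 1.43×10⁻⁴ × 1358×10³ m = 194 m/s:
V = [−fR + √((fR)² + 4 fR V_g)]/2 = [−194 + √(194² + 4×194×17.4)]/2 = 16.1 m/s
Subgeostrophic (V < V_g = 17.4 m/s), as expected around a low.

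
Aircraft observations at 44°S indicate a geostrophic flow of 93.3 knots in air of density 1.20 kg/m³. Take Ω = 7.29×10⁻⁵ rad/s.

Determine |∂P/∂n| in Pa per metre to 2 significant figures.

Coriolis parameter at 44°S:
f = 2Ω sin φ = 2 × 7.29×10⁻⁵ × sin 44° = 1.01×10⁻⁴ s⁻¹
Wind speed in SI: 93.3 knots = 48.0 m/s
Geostrophic balance rearranged: |∂P/∂n| = f ρ V_g
|∂P/∂n| = 1.01×10⁻⁴ × 1.20 × 48.0 = 5.83×10⁻³ Pa/m

5.8×10⁻³ Pa/m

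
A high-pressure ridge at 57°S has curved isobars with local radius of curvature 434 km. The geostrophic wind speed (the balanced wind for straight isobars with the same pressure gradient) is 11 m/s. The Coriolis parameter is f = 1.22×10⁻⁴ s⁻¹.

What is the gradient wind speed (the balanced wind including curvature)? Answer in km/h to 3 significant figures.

Around a high, pressure-gradient force acts outward with centrifugal, so Coriolis balances both:
fV = (1/ρ)|∂P/∂n| + V²/R  →  V² − fR·V + fR·V_g = 0
With fR = 1.22×10⁻⁴ × 434×10³ m = 52.9 m/s:
V = [fR − √((fR)² − 4 fR V_g)]/2 = [52.9 − √(52.9² − 4×52.9×11)]/2 = 15.6 m/s
Supergeostrophic (V > V_g = 11 m/s), as expected around a high.
Converting: 15.6 m/s × 3.6 = 56.1 km/h

56.1 km/h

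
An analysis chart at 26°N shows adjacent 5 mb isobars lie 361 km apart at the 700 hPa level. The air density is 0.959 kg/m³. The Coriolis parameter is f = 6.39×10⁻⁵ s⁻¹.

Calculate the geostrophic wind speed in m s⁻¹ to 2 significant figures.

Pressure gradient: |∂P/∂n| = 500 Pa / 361000 m = 1.39×10⁻³ Pa/m
Geostrophic balance (pressure-gradient force = Coriolis force):
V_g = (1/(fρ)) |∂P/∂n| = 1.39×10⁻³ / (6.39×10⁻⁵ × 0.959) = 22.6 m/s

23 m s⁻¹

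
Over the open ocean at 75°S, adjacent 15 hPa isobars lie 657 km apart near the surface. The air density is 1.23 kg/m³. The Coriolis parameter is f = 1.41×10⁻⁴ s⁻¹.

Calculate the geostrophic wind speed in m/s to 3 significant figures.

13.2 m/s

Pressure gradient: |∂P/∂n| = 1500 Pa / 657000 m = 2.28×10⁻³ Pa/m
Geostrophic balance (pressure-gradient force = Coriolis force):
V_g = (1/(fρ)) |∂P/∂n| = 2.28×10⁻³ / (1.41×10⁻⁴ × 1.23) = 13.2 m/s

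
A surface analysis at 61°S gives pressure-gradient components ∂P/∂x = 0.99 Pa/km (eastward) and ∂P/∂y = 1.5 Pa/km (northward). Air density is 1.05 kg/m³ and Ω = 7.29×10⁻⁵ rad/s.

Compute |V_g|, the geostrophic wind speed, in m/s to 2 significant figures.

13 m/s

Coriolis parameter at 61°S:
f = 2Ω sin φ = 2 × 7.29×10⁻⁵ × sin 61° = 1.28×10⁻⁴ s⁻¹
In the Southern Hemisphere f is negative: f = −1.28×10⁻⁴ s⁻¹.
Component geostrophic relations (x east, y north):
u_g = −(1/(fρ)) ∂P/∂y,  v_g = (1/(fρ)) ∂P/∂x
u_g = −(1.5×10⁻³)/(−1.28×10⁻⁴ × 1.05) = 11.2 m/s;  v_g = (0.99×10⁻³)/(−1.28×10⁻⁴ × 1.05) = −7.39 m/s
|V_g| = √(u_g² + v_g²) = 13.4 m/s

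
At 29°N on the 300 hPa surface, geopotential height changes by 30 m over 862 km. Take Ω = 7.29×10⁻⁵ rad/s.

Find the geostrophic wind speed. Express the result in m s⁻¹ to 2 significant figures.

Coriolis parameter at 29°N:
f = 2Ω sin φ = 2 × 7.29×10⁻⁵ × sin 29° = 7.07×10⁻⁵ s⁻¹
Height gradient: |∂Z/∂n| = 30 m / 862000 m = 3.48×10⁻⁵
On a pressure surface, geostrophic balance gives V_g = (g/f)|∂Z/∂n|:
V_g = 9.81 × 3.48×10⁻⁵ / 7.07×10⁻⁵ = 4.83 m/s

4.8 m s⁻¹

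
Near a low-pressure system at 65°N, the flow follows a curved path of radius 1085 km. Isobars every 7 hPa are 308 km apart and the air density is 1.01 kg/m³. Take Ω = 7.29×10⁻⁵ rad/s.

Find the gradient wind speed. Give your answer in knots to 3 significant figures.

29.9 knots

Coriolis parameter at 65°N:
f = 2Ω sin φ = 2 × 7.29×10⁻⁵ × sin 65° = 1.32×10⁻⁴ s⁻¹
Pressure gradient: |∂P/∂n| = 700 Pa / 308000 m = 2.27×10⁻³ Pa/m
Geostrophic speed: V_g = |∂P/∂n|/(fρ) = 2.27×10⁻³/(1.32×10⁻⁴ × 1.01) = 17.0 m/s
Around a low, centrifugal force acts outward with Coriolis, so pressure-gradient force balances both:
(1/ρ)|∂P/∂n| = fV + V²/R  →  V² + fR·V − fR·V_g = 0
With fR = 1.32×10⁻⁴ × 1085×10³ m = 143 m/s:
V = [−fR + √((fR)² + 4 fR V_g)]/2 = [−143 + √(143² + 4×143×17)]/2 = 15.4 m/s
Subgeostrophic (V < V_g = 17 m/s), as expected around a low.
Converting: 15.4 m/s × 1.944 = 29.9 knots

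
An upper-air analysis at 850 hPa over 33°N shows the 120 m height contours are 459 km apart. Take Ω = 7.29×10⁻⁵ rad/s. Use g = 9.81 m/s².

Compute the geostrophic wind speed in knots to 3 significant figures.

62.8 knots

Coriolis parameter at 33°N:
f = 2Ω sin φ = 2 × 7.29×10⁻⁵ × sin 33° = 7.94×10⁻⁵ s⁻¹
Height gradient: |∂Z/∂n| = 120 m / 459000 m = 2.61×10⁻⁴
On a pressure surface, geostrophic balance gives V_g = (g/f)|∂Z/∂n|:
V_g = 9.81 × 2.61×10⁻⁴ / 7.94×10⁻⁵ = 32.3 m/s
Converting: 32.3 m/s × 1.944 = 62.8 knots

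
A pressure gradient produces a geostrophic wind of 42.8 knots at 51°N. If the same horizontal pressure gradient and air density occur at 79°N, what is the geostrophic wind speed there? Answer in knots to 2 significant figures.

34 knots

With the same pressure gradient and density, V_g ∝ 1/f ∝ 1/sin φ.
V₂ = V₁ · sin φ₁ / sin φ₂ = 42.8 × sin 51° / sin 79°
V₂ = 42.8 × 0.7771/0.9816 = 34 knots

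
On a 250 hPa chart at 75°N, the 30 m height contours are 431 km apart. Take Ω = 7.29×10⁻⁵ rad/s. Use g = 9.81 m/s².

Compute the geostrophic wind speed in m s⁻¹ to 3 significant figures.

Coriolis parameter at 75°N:
f = 2Ω sin φ = 2 × 7.29×10⁻⁵ × sin 75° = 1.41×10⁻⁴ s⁻¹
Height gradient: |∂Z/∂n| = 30 m / 431000 m = 6.96×10⁻⁵
On a pressure surface, geostrophic balance gives V_g = (g/f)|∂Z/∂n|:
V_g = 9.81 × 6.96×10⁻⁵ / 1.41×10⁻⁴ = 4.85 m/s

4.85 m s⁻¹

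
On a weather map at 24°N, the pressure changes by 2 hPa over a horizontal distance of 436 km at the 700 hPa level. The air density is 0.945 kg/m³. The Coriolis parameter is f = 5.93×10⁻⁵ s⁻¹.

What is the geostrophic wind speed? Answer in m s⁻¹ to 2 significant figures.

Pressure gradient: |∂P/∂n| = 200 Pa / 436000 m = 4.59×10⁻⁴ Pa/m
Geostrophic balance (pressure-gradient force = Coriolis force):
V_g = (1/(fρ)) |∂P/∂n| = 4.59×10⁻⁴ / (5.93×10⁻⁵ × 0.945) = 8.19 m/s

8.2 m s⁻¹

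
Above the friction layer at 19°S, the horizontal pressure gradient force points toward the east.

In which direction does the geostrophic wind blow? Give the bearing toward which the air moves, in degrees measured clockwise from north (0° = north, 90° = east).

000°

The pressure-gradient force points toward the east (bearing 090°).
Geostrophic balance: in the Southern Hemisphere the Coriolis force deflects motion to the left, so the geostrophic wind blows 90° to the left of the pressure-gradient force (low pressure on the right).
Rotating 090° by 90° counterclockwise gives 000° — the wind blows toward the north.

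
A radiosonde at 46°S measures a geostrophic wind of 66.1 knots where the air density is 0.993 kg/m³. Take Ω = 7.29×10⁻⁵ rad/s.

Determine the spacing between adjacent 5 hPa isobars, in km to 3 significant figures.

Coriolis parameter at 46°S:
f = 2Ω sin φ = 2 × 7.29×10⁻⁵ × sin 46° = 1.05×10⁻⁴ s⁻¹
Wind speed in SI: 66.1 knots = 34.0 m/s
Geostrophic balance rearranged: |∂P/∂n| = f ρ V_g
|∂P/∂n| = 1.05×10⁻⁴ × 0.993 × 34.0 = 3.54×10⁻³ Pa/m
Isobar spacing: Δn = ΔP/|∂P/∂n| = 500 Pa / 3.54×10⁻³ Pa/m = 141185 m ≈ 141 km

141 km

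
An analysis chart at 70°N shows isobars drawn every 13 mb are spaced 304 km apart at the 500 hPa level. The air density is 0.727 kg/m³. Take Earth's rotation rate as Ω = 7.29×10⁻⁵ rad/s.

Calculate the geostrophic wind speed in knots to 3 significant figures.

Coriolis parameter at 70°N:
f = 2Ω sin φ = 2 × 7.29×10⁻⁵ × sin 70° = 1.37×10⁻⁴ s⁻¹
Pressure gradient: |∂P/∂n| = 1300 Pa / 304000 m = 4.28×10⁻³ Pa/m
Geostrophic balance (pressure-gradient force = Coriolis force):
V_g = (1/(fρ)) |∂P/∂n| = 4.28×10⁻³ / (1.37×10⁻⁴ × 0.727) = 42.9 m/s
Converting: 42.9 m/s × 1.944 = 83.5 knots

83.5 knots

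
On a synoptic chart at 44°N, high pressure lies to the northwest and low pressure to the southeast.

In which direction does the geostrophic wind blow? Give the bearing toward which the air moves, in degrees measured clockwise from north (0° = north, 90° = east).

The pressure-gradient force points toward the southeast (bearing 135°).
Geostrophic balance: in the Northern Hemisphere the Coriolis force deflects motion to the right, so the geostrophic wind blows 90° to the right of the pressure-gradient force (low pressure on the left).
Rotating 135° by 90° clockwise gives 225° — the wind blows toward the southwest.

225°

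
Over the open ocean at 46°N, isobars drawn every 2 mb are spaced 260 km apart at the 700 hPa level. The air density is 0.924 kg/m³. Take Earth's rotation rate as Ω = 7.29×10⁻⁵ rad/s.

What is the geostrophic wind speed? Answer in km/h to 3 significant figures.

28.6 km/h

Coriolis parameter at 46°N:
f = 2Ω sin φ = 2 × 7.29×10⁻⁵ × sin 46° = 1.05×10⁻⁴ s⁻¹
Pressure gradient: |∂P/∂n| = 200 Pa / 260000 m = 7.69×10⁻⁴ Pa/m
Geostrophic balance (pressure-gradient force = Coriolis force):
V_g = (1/(fρ)) |∂P/∂n| = 7.69×10⁻⁴ / (1.05×10⁻⁴ × 0.924) = 7.94 m/s
Converting: 7.94 m/s × 3.6 = 28.6 km/h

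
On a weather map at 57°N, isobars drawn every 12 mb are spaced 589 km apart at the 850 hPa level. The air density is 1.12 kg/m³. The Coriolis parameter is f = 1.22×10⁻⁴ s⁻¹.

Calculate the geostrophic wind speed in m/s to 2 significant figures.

15 m/s

Pressure gradient: |∂P/∂n| = 1200 Pa / 589000 m = 2.04×10⁻³ Pa/m
Geostrophic balance (pressure-gradient force = Coriolis force):
V_g = (1/(fρ)) |∂P/∂n| = 2.04×10⁻³ / (1.22×10⁻⁴ × 1.12) = 14.9 m/s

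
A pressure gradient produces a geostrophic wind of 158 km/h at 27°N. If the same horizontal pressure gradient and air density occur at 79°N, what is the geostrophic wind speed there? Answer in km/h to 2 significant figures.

With the same pressure gradient and density, V_g ∝ 1/f ∝ 1/sin φ.
V₂ = V₁ · sin φ₁ / sin φ₂ = 158 × sin 27° / sin 79°
V₂ = 158 × 0.4540/0.9816 = 73 km/h

73 km/h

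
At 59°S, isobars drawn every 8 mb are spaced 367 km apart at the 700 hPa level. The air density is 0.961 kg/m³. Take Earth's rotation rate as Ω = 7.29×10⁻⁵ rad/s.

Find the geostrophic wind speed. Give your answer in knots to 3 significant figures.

35.3 knots

Coriolis parameter at 59°S:
f = 2Ω sin φ = 2 × 7.29×10⁻⁵ × sin 59° = 1.25×10⁻⁴ s⁻¹
Pressure gradient: |∂P/∂n| = 800 Pa / 367000 m = 2.18×10⁻³ Pa/m
Geostrophic balance (pressure-gradient force = Coriolis force):
V_g = (1/(fρ)) |∂P/∂n| = 2.18×10⁻³ / (1.25×10⁻⁴ × 0.961) = 18.2 m/s
Converting: 18.2 m/s × 1.944 = 35.3 knots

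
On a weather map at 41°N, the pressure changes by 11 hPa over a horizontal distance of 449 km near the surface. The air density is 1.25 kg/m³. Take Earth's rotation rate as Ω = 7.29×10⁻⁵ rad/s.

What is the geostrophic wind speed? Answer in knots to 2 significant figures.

Coriolis parameter at 41°N:
f = 2Ω sin φ = 2 × 7.29×10⁻⁵ × sin 41° = 9.57×10⁻⁵ s⁻¹
Pressure gradient: |∂P/∂n| = 1100 Pa / 449000 m = 2.45×10⁻³ Pa/m
Geostrophic balance (pressure-gradient force = Coriolis force):
V_g = (1/(fρ)) |∂P/∂n| = 2.45×10⁻³ / (9.57×10⁻⁵ × 1.25) = 20.5 m/s
Converting: 20.5 m/s × 1.944 = 40 knots

40 knots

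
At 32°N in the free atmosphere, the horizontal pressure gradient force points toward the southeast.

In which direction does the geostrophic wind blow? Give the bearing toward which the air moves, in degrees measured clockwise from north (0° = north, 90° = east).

The pressure-gradient force points toward the southeast (bearing 135°).
Geostrophic balance: in the Northern Hemisphere the Coriolis force deflects motion to the right, so the geostrophic wind blows 90° to the right of the pressure-gradient force (low pressure on the left).
Rotating 135° by 90° clockwise gives 225° — the wind blows toward the southwest.

225°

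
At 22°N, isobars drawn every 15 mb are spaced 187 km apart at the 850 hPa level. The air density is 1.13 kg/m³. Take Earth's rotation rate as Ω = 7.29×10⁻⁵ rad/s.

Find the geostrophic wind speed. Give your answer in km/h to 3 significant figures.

468 km/h

Coriolis parameter at 22°N:
f = 2Ω sin φ = 2 × 7.29×10⁻⁵ × sin 22° = 5.46×10⁻⁵ s⁻¹
Pressure gradient: |∂P/∂n| = 1500 Pa / 187000 m = 8.02×10⁻³ Pa/m
Geostrophic balance (pressure-gradient force = Coriolis force):
V_g = (1/(fρ)) |∂P/∂n| = 8.02×10⁻³ / (5.46×10⁻⁵ × 1.13) = 130 m/s
Converting: 130 m/s × 3.6 = 468 km/h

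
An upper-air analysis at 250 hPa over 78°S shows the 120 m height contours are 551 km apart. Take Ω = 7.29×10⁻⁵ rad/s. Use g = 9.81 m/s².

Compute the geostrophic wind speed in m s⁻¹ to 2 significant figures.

Coriolis parameter at 78°S:
f = 2Ω sin φ = 2 × 7.29×10⁻⁵ × sin 78° = 1.43×10⁻⁴ s⁻¹
Height gradient: |∂Z/∂n| = 120 m / 551000 m = 2.18×10⁻⁴
On a pressure surface, geostrophic balance gives V_g = (g/f)|∂Z/∂n|:
V_g = 9.81 × 2.18×10⁻⁴ / 1.43×10⁻⁴ = 15.0 m/s

15 m s⁻¹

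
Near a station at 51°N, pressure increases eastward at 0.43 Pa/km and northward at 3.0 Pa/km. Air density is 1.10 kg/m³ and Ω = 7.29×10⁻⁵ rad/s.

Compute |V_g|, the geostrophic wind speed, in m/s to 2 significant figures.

Coriolis parameter at 51°N:
f = 2Ω sin φ = 2 × 7.29×10⁻⁵ × sin 51° = 1.13×10⁻⁴ s⁻¹
Component geostrophic relations (x east, y north):
u_g = −(1/(fρ)) ∂P/∂y,  v_g = (1/(fρ)) ∂P/∂x
u_g = −(3.0×10⁻³)/(1.13×10⁻⁴ × 1.10) = −24.1 m/s;  v_g = (0.43×10⁻³)/(1.13×10⁻⁴ × 1.10) = 3.45 m/s
|V_g| = √(u_g² + v_g²) = 24.3 m/s

24 m/s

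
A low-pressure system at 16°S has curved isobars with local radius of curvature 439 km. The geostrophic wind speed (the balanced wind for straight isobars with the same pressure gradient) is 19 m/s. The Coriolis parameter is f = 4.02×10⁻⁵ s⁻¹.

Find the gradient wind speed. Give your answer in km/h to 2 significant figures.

Around a low, centrifugal force acts outward with Coriolis, so pressure-gradient force balances both:
(1/ρ)|∂P/∂n| = fV + V²/R  →  V² + fR·V − fR·V_g = 0
With fR = 4.02×10⁻⁵ × 439×10³ m = 17.6 m/s:
V = [−fR + √((fR)² + 4 fR V_g)]/2 = [−17.6 + √(17.6² + 4×17.6×19)]/2 = 11.5 m/s
Subgeostrophic (V < V_g = 19 m/s), as expected around a low.
Converting: 11.5 m/s × 3.6 = 41 km/h

41 km/h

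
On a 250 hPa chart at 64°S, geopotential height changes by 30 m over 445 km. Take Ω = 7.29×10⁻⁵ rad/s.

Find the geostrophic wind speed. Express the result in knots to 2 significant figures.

Coriolis parameter at 64°S:
f = 2Ω sin φ = 2 × 7.29×10⁻⁵ × sin 64° = 1.31×10⁻⁴ s⁻¹
Height gradient: |∂Z/∂n| = 30 m / 445000 m = 6.74×10⁻⁵
On a pressure surface, geostrophic balance gives V_g = (g/f)|∂Z/∂n|:
V_g = 9.81 × 6.74×10⁻⁵ / 1.31×10⁻⁴ = 5.05 m/s
Converting: 5.05 m/s × 1.944 = 9.8 knots

9.8 knots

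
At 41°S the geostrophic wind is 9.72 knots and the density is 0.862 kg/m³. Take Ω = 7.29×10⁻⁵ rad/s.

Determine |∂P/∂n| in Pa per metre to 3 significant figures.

4.12×10⁻⁴ Pa/m

Coriolis parameter at 41°S:
f = 2Ω sin φ = 2 × 7.29×10⁻⁵ × sin 41° = 9.57×10⁻⁵ s⁻¹
Wind speed in SI: 9.72 knots = 5.00 m/s
Geostrophic balance rearranged: |∂P/∂n| = f ρ V_g
|∂P/∂n| = 9.57×10⁻⁵ × 0.862 × 5.00 = 4.12×10⁻⁴ Pa/m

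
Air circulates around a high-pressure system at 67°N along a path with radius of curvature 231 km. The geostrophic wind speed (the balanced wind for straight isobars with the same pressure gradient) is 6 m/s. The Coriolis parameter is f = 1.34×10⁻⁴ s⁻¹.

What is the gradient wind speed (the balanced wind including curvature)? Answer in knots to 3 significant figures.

15.8 knots

Around a high, pressure-gradient force acts outward with centrifugal, so Coriolis balances both:
fV = (1/ρ)|∂P/∂n| + V²/R  →  V² − fR·V + fR·V_g = 0
With fR = 1.34×10⁻⁴ × 231×10³ m = 31.0 m/s:
V = [fR − √((fR)² − 4 fR V_g)]/2 = [31.0 − √(31.0² − 4×31.0×6)]/2 = 8.14 m/s
Supergeostrophic (V > V_g = 6 m/s), as expected around a high.
Converting: 8.14 m/s × 1.944 = 15.8 knots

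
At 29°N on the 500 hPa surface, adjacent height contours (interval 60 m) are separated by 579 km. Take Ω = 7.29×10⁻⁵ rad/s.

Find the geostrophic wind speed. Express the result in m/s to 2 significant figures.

Coriolis parameter at 29°N:
f = 2Ω sin φ = 2 × 7.29×10⁻⁵ × sin 29° = 7.07×10⁻⁵ s⁻¹
Height gradient: |∂Z/∂n| = 60 m / 579000 m = 1.04×10⁻⁴
On a pressure surface, geostrophic balance gives V_g = (g/f)|∂Z/∂n|:
V_g = 9.81 × 1.04×10⁻⁴ / 7.07×10⁻⁵ = 14.4 m/s

14 m/s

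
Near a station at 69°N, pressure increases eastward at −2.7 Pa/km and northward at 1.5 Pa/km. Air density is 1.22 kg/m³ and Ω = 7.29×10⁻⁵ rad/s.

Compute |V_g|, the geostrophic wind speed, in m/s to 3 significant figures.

18.6 m/s

Coriolis parameter at 69°N:
f = 2Ω sin φ = 2 × 7.29×10⁻⁵ × sin 69° = 1.36×10⁻⁴ s⁻¹
Component geostrophic relations (x east, y north):
u_g = −(1/(fρ)) ∂P/∂y,  v_g = (1/(fρ)) ∂P/∂x
u_g = −(1.5×10⁻³)/(1.36×10⁻⁴ × 1.22) = −9.03 m/s;  v_g = (−2.7×10⁻³)/(1.36×10⁻⁴ × 1.22) = −16.3 m/s
|V_g| = √(u_g² + v_g²) = 18.6 m/s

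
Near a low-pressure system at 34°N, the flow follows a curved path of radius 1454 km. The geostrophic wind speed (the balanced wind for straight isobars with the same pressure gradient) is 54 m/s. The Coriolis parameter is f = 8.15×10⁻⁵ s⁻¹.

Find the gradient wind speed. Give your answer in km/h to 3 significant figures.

Around a low, centrifugal force acts outward with Coriolis, so pressure-gradient force balances both:
(1/ρ)|∂P/∂n| = fV + V²/R  →  V² + fR·V − fR·V_g = 0
With fR = 8.15×10⁻⁵ × 1454×10³ m = 119 m/s:
V = [−fR + √((fR)² + 4 fR V_g)]/2 = [−119 + √(119² + 4×119×54)]/2 = 40.3 m/s
Subgeostrophic (V < V_g = 54 m/s), as expected around a low.
Converting: 40.3 m/s × 3.6 = 145 km/h

145 km/h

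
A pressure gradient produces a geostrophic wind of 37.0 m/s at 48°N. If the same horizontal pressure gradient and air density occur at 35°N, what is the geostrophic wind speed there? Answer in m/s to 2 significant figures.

48 m/s

With the same pressure gradient and density, V_g ∝ 1/f ∝ 1/sin φ.
V₂ = V₁ · sin φ₁ / sin φ₂ = 37.0 × sin 48° / sin 35°
V₂ = 37.0 × 0.7431/0.5736 = 48 m/s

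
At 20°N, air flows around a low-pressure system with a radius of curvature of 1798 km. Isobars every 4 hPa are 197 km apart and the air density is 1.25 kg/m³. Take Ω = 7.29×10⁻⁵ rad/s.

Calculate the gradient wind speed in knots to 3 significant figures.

Coriolis parameter at 20°N:
f = 2Ω sin φ = 2 × 7.29×10⁻⁵ × sin 20° = 4.99×10⁻⁵ s⁻¹
Pressure gradient: |∂P/∂n| = 400 Pa / 197000 m = 2.03×10⁻³ Pa/m
Geostrophic speed: V_g = |∂P/∂n|/(fρ) = 2.03×10⁻³/(4.99×10⁻⁵ × 1.25) = 32.6 m/s
Around a low, centrifugal force acts outward with Coriolis, so pressure-gradient force balances both:
(1/ρ)|∂P/∂n| = fV + V²/R  →  V² + fR·V − fR·V_g = 0
With fR = 4.99×10⁻⁵ × 1798×10³ m = 89.7 m/s:
V = [−fR + √((fR)² + 4 fR V_g)]/2 = [−89.7 + √(89.7² + 4×89.7×32.6)]/2 = 25.4 m/s
Subgeostrophic (V < V_g = 32.6 m/s), as expected around a low.
Converting: 25.4 m/s × 1.944 = 49.3 knots

49.3 knots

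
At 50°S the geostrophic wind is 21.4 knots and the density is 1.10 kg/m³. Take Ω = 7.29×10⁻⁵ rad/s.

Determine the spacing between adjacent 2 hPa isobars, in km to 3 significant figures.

Coriolis parameter at 50°S:
f = 2Ω sin φ = 2 × 7.29×10⁻⁵ × sin 50° = 1.12×10⁻⁴ s⁻¹
Wind speed in SI: 21.4 knots = 11.0 m/s
Geostrophic balance rearranged: |∂P/∂n| = f ρ V_g
|∂P/∂n| = 1.12×10⁻⁴ × 1.10 × 11.0 = 1.35×10⁻³ Pa/m
Isobar spacing: Δn = ΔP/|∂P/∂n| = 200 Pa / 1.35×10⁻³ Pa/m = 147868 m ≈ 148 km

148 km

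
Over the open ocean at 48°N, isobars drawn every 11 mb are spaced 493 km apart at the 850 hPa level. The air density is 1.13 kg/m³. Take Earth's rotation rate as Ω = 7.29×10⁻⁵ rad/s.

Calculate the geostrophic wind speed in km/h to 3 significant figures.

65.6 km/h

Coriolis parameter at 48°N:
f = 2Ω sin φ = 2 × 7.29×10⁻⁵ × sin 48° = 1.08×10⁻⁴ s⁻¹
Pressure gradient: |∂P/∂n| = 1100 Pa / 493000 m = 2.23×10⁻³ Pa/m
Geostrophic balance (pressure-gradient force = Coriolis force):
V_g = (1/(fρ)) |∂P/∂n| = 2.23×10⁻³ / (1.08×10⁻⁴ × 1.13) = 18.2 m/s
Converting: 18.2 m/s × 3.6 = 65.6 km/h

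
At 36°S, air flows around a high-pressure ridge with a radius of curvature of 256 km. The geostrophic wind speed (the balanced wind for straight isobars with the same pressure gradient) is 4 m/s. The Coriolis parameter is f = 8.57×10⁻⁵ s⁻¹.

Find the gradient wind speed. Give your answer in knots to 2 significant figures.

10 knots

Around a high, pressure-gradient force acts outward with centrifugal, so Coriolis balances both:
fV = (1/ρ)|∂P/∂n| + V²/R  →  V² − fR·V + fR·V_g = 0
With fR = 8.57×10⁻⁵ × 256×10³ m = 21.9 m/s:
V = [fR − √((fR)² − 4 fR V_g)]/2 = [21.9 − √(21.9² − 4×21.9×4)]/2 = 5.26 m/s
Supergeostrophic (V > V_g = 4 m/s), as expected around a high.
Converting: 5.26 m/s × 1.944 = 10 knots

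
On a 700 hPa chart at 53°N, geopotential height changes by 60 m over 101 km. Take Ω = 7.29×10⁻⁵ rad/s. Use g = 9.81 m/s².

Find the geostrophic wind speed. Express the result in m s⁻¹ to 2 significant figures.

Coriolis parameter at 53°N:
f = 2Ω sin φ = 2 × 7.29×10⁻⁵ × sin 53° = 1.16×10⁻⁴ s⁻¹
Height gradient: |∂Z/∂n| = 60 m / 101000 m = 5.94×10⁻⁴
On a pressure surface, geostrophic balance gives V_g = (g/f)|∂Z/∂n|:
V_g = 9.81 × 5.94×10⁻⁴ / 1.16×10⁻⁴ = 50.0 m/s

50 m s⁻¹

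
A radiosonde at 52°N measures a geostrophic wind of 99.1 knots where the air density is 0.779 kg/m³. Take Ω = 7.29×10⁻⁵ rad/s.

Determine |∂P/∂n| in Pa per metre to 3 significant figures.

Coriolis parameter at 52°N:
f = 2Ω sin φ = 2 × 7.29×10⁻⁵ × sin 52° = 1.15×10⁻⁴ s⁻¹
Wind speed in SI: 99.1 knots = 51.0 m/s
Geostrophic balance rearranged: |∂P/∂n| = f ρ V_g
|∂P/∂n| = 1.15×10⁻⁴ × 0.779 × 51.0 = 4.56×10⁻³ Pa/m

4.56×10⁻³ Pa/m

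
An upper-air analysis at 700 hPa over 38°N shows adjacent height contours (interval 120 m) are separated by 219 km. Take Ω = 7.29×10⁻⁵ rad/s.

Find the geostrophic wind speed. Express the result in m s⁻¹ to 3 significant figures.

59.9 m s⁻¹

Coriolis parameter at 38°N:
f = 2Ω sin φ = 2 × 7.29×10⁻⁵ × sin 38° = 8.98×10⁻⁵ s⁻¹
Height gradient: |∂Z/∂n| = 120 m / 219000 m = 5.48×10⁻⁴
On a pressure surface, geostrophic balance gives V_g = (g/f)|∂Z/∂n|:
V_g = 9.81 × 5.48×10⁻⁴ / 8.98×10⁻⁵ = 59.9 m/s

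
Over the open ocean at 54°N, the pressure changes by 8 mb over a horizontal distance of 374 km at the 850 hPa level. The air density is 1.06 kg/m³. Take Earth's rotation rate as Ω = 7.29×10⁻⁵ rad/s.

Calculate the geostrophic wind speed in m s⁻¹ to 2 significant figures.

17 m s⁻¹

Coriolis parameter at 54°N:
f = 2Ω sin φ = 2 × 7.29×10⁻⁵ × sin 54° = 1.18×10⁻⁴ s⁻¹
Pressure gradient: |∂P/∂n| = 800 Pa / 374000 m = 2.14×10⁻³ Pa/m
Geostrophic balance (pressure-gradient force = Coriolis force):
V_g = (1/(fρ)) |∂P/∂n| = 2.14×10⁻³ / (1.18×10⁻⁴ × 1.06) = 17.1 m/s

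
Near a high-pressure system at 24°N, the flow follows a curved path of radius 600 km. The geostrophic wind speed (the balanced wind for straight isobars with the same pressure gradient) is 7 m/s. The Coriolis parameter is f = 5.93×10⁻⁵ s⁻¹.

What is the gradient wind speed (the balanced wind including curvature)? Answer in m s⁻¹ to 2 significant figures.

9.6 m s⁻¹

Around a high, pressure-gradient force acts outward with centrifugal, so Coriolis balances both:
fV = (1/ρ)|∂P/∂n| + V²/R  →  V² − fR·V + fR·V_g = 0
With fR = 5.93×10⁻⁵ × 600×10³ m = 35.6 m/s:
V = [fR − √((fR)² − 4 fR V_g)]/2 = [35.6 − √(35.6² − 4×35.6×7)]/2 = 9.58 m/s
Supergeostrophic (V > V_g = 7 m/s), as expected around a high.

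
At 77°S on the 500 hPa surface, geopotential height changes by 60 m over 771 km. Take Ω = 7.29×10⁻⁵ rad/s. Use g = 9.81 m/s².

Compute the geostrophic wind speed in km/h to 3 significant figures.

19.3 km/h

Coriolis parameter at 77°S:
f = 2Ω sin φ = 2 × 7.29×10⁻⁵ × sin 77° = 1.42×10⁻⁴ s⁻¹
Height gradient: |∂Z/∂n| = 60 m / 771000 m = 7.78×10⁻⁵
On a pressure surface, geostrophic balance gives V_g = (g/f)|∂Z/∂n|:
V_g = 9.81 × 7.78×10⁻⁵ / 1.42×10⁻⁴ = 5.37 m/s
Converting: 5.37 m/s × 3.6 = 19.3 km/h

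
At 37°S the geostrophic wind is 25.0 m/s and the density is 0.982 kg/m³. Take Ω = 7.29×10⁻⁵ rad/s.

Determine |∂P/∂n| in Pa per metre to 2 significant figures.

2.2×10⁻³ Pa/m

Coriolis parameter at 37°S:
f = 2Ω sin φ = 2 × 7.29×10⁻⁵ × sin 37° = 8.77×10⁻⁵ s⁻¹
Geostrophic balance rearranged: |∂P/∂n| = f ρ V_g
|∂P/∂n| = 8.77×10⁻⁵ × 0.982 × 25.0 = 2.15×10⁻³ Pa/m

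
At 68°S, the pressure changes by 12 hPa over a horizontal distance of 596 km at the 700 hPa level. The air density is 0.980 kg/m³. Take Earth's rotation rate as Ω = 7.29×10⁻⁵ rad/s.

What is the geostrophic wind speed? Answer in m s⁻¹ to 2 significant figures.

Coriolis parameter at 68°S:
f = 2Ω sin φ = 2 × 7.29×10⁻⁵ × sin 68° = 1.35×10⁻⁴ s⁻¹
Pressure gradient: |∂P/∂n| = 1200 Pa / 596000 m = 2.01×10⁻³ Pa/m
Geostrophic balance (pressure-gradient force = Coriolis force):
V_g = (1/(fρ)) |∂P/∂n| = 2.01×10⁻³ / (1.35×10⁻⁴ × 0.980) = 15.2 m/s

15 m s⁻¹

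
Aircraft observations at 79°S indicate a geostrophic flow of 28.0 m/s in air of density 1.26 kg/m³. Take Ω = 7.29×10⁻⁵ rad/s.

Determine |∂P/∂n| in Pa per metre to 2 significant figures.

Coriolis parameter at 79°S:
f = 2Ω sin φ = 2 × 7.29×10⁻⁵ × sin 79° = 1.43×10⁻⁴ s⁻¹
Geostrophic balance rearranged: |∂P/∂n| = f ρ V_g
|∂P/∂n| = 1.43×10⁻⁴ × 1.26 × 28.0 = 5.05×10⁻³ Pa/m

5.0×10⁻³ Pa/m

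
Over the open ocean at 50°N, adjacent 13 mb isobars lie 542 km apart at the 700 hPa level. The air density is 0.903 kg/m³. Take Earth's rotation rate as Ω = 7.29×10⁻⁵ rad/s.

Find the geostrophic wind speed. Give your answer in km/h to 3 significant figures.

Coriolis parameter at 50°N:
f = 2Ω sin φ = 2 × 7.29×10⁻⁵ × sin 50° = 1.12×10⁻⁴ s⁻¹
Pressure gradient: |∂P/∂n| = 1300 Pa / 542000 m = 2.40×10⁻³ Pa/m
Geostrophic balance (pressure-gradient force = Coriolis force):
V_g = (1/(fρ)) |∂P/∂n| = 2.40×10⁻³ / (1.12×10⁻⁴ × 0.903) = 23.8 m/s
Converting: 23.8 m/s × 3.6 = 85.6 km/h

85.6 km/h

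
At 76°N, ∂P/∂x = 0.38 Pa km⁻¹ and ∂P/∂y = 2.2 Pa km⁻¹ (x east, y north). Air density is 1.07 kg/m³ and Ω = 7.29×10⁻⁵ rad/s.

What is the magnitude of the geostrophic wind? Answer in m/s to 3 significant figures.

14.7 m/s

Coriolis parameter at 76°N:
f = 2Ω sin φ = 2 × 7.29×10⁻⁵ × sin 76° = 1.41×10⁻⁴ s⁻¹
Component geostrophic relations (x east, y north):
u_g = −(1/(fρ)) ∂P/∂y,  v_g = (1/(fρ)) ∂P/∂x
u_g = −(2.2×10⁻³)/(1.41×10⁻⁴ × 1.07) = −14.5 m/s;  v_g = (0.38×10⁻³)/(1.41×10⁻⁴ × 1.07) = 2.51 m/s
|V_g| = √(u_g² + v_g²) = 14.7 m/s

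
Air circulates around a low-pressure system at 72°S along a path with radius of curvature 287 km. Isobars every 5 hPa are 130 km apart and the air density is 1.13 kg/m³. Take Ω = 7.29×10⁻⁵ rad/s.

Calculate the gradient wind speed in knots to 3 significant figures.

33.3 knots

Coriolis parameter at 72°S:
f = 2Ω sin φ = 2 × 7.29×10⁻⁵ × sin 72° = 1.39×10⁻⁴ s⁻¹
Pressure gradient: |∂P/∂n| = 500 Pa / 130000 m = 3.85×10⁻³ Pa/m
Geostrophic speed: V_g = |∂P/∂n|/(fρ) = 3.85×10⁻³/(1.39×10⁻⁴ × 1.13) = 24.5 m/s
Around a low, centrifugal force acts outward with Coriolis, so pressure-gradient force balances both:
(1/ρ)|∂P/∂n| = fV + V²/R  →  V² + fR·V − fR·V_g = 0
With fR = 1.39×10⁻⁴ × 287×10³ m = 39.8 m/s:
V = [−fR + √((fR)² + 4 fR V_g)]/2 = [−39.8 + √(39.8² + 4×39.8×24.5)]/2 = 17.2 m/s
Subgeostrophic (V < V_g = 24.5 m/s), as expected around a low.
Converting: 17.2 m/s × 1.944 = 33.3 knots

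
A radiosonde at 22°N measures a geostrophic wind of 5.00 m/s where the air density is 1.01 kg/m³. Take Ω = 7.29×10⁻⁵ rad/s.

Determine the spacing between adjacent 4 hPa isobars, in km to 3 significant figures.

Coriolis parameter at 22°N:
f = 2Ω sin φ = 2 × 7.29×10⁻⁵ × sin 22° = 5.46×10⁻⁵ s⁻¹
Geostrophic balance rearranged: |∂P/∂n| = f ρ V_g
|∂P/∂n| = 5.46×10⁻⁵ × 1.01 × 5.00 = 2.76×10⁻⁴ Pa/m
Isobar spacing: Δn = ΔP/|∂P/∂n| = 400 Pa / 2.76×10⁻⁴ Pa/m = 1450226 m ≈ 1450 km

1450 km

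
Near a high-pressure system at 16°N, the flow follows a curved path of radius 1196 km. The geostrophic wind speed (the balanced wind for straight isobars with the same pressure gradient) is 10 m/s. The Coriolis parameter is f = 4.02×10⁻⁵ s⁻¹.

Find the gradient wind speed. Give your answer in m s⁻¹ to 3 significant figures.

Around a high, pressure-gradient force acts outward with centrifugal, so Coriolis balances both:
fV = (1/ρ)|∂P/∂n| + V²/R  →  V² − fR·V + fR·V_g = 0
With fR = 4.02×10⁻⁵ × 1196×10³ m = 48.1 m/s:
V = [fR − √((fR)² − 4 fR V_g)]/2 = [48.1 − √(48.1² − 4×48.1×10)]/2 = 14.2 m/s
Supergeostrophic (V > V_g = 10 m/s), as expected around a high.

14.2 m s⁻¹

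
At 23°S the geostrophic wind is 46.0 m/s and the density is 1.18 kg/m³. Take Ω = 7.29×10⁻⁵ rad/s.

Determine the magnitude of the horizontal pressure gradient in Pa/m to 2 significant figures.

3.1×10⁻³ Pa/m

Coriolis parameter at 23°S:
f = 2Ω sin φ = 2 × 7.29×10⁻⁵ × sin 23° = 5.70×10⁻⁵ s⁻¹
Geostrophic balance rearranged: |∂P/∂n| = f ρ V_g
|∂P/∂n| = 5.70×10⁻⁵ × 1.18 × 46.0 = 3.09×10⁻³ Pa/m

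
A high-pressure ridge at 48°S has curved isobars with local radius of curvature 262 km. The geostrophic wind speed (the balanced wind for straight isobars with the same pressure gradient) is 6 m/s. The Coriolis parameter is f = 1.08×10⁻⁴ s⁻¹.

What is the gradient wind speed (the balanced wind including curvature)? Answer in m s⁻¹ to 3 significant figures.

8.64 m s⁻¹

Around a high, pressure-gradient force acts outward with centrifugal, so Coriolis balances both:
fV = (1/ρ)|∂P/∂n| + V²/R  →  V² − fR·V + fR·V_g = 0
With fR = 1.08×10⁻⁴ × 262×10³ m = 28.3 m/s:
V = [fR − √((fR)² − 4 fR V_g)]/2 = [28.3 − √(28.3² − 4×28.3×6)]/2 = 8.64 m/s
Supergeostrophic (V > V_g = 6 m/s), as expected around a high.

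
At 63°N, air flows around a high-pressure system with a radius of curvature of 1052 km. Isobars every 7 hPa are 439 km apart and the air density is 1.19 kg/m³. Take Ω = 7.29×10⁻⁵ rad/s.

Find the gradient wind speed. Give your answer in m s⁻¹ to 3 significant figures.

11.2 m s⁻¹

Coriolis parameter at 63°N:
f = 2Ω sin φ = 2 × 7.29×10⁻⁵ × sin 63° = 1.30×10⁻⁴ s⁻¹
Pressure gradient: |∂P/∂n| = 700 Pa / 439000 m = 1.59×10⁻³ Pa/m
Geostrophic speed: V_g = |∂P/∂n|/(fρ) = 1.59×10⁻³/(1.30×10⁻⁴ × 1.19) = 10.3 m/s
Around a high, pressure-gradient force acts outward with centrifugal, so Coriolis balances both:
fV = (1/ρ)|∂P/∂n| + V²/R  →  V² − fR·V + fR·V_g = 0
With fR = 1.30×10⁻⁴ × 1052×10³ m = 137 m/s:
V = [fR − √((fR)² − 4 fR V_g)]/2 = [137 − √(137² − 4×137×10.3)]/2 = 11.2 m/s
Supergeostrophic (V > V_g = 10.3 m/s), as expected around a high.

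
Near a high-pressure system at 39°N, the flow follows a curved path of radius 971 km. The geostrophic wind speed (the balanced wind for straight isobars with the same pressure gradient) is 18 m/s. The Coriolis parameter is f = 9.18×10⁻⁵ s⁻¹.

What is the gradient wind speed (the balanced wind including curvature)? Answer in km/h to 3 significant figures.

90.1 km/h

Around a high, pressure-gradient force acts outward with centrifugal, so Coriolis balances both:
fV = (1/ρ)|∂P/∂n| + V²/R  →  V² − fR·V + fR·V_g = 0
With fR = 9.18×10⁻⁵ × 971×10³ m = 89.1 m/s:
V = [fR − √((fR)² − 4 fR V_g)]/2 = [89.1 − √(89.1² − 4×89.1×18)]/2 = 25 m/s
Supergeostrophic (V > V_g = 18 m/s), as expected around a high.
Converting: 25 m/s × 3.6 = 90.1 km/h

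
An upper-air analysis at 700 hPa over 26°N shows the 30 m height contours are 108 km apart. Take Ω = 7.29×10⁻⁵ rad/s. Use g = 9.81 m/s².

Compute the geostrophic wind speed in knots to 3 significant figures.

Coriolis parameter at 26°N:
f = 2Ω sin φ = 2 × 7.29×10⁻⁵ × sin 26° = 6.39×10⁻⁵ s⁻¹
Height gradient: |∂Z/∂n| = 30 m / 108000 m = 2.78×10⁻⁴
On a pressure surface, geostrophic balance gives V_g = (g/f)|∂Z/∂n|:
V_g = 9.81 × 2.78×10⁻⁴ / 6.39×10⁻⁵ = 42.6 m/s
Converting: 42.6 m/s × 1.944 = 82.9 knots

82.9 knots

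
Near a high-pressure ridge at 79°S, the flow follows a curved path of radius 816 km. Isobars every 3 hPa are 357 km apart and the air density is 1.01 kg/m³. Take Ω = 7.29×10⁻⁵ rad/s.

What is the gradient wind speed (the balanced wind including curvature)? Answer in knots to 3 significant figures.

Coriolis parameter at 79°S:
f = 2Ω sin φ = 2 × 7.29×10⁻⁵ × sin 79° = 1.43×10⁻⁴ s⁻¹
Pressure gradient: |∂P/∂n| = 300 Pa / 357000 m = 8.40×10⁻⁴ Pa/m
Geostrophic speed: V_g = |∂P/∂n|/(fρ) = 8.40×10⁻⁴/(1.43×10⁻⁴ × 1.01) = 5.81 m/s
Around a high, pressure-gradient force acts outward with centrifugal, so Coriolis balances both:
fV = (1/ρ)|∂P/∂n| + V²/R  →  V² − fR·V + fR·V_g = 0
With fR = 1.43×10⁻⁴ × 816×10³ m = 117 m/s:
V = [fR − √((fR)² − 4 fR V_g)]/2 = [117 − √(117² − 4×117×5.81)]/2 = 6.14 m/s
Supergeostrophic (V > V_g = 5.81 m/s), as expected around a high.
Converting: 6.14 m/s × 1.944 = 11.9 knots

11.9 knots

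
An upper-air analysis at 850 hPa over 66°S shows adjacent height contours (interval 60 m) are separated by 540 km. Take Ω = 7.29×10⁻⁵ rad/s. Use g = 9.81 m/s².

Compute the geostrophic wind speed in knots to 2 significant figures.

Coriolis parameter at 66°S:
f = 2Ω sin φ = 2 × 7.29×10⁻⁵ × sin 66° = 1.33×10⁻⁴ s⁻¹
Height gradient: |∂Z/∂n| = 60 m / 540000 m = 1.11×10⁻⁴
On a pressure surface, geostrophic balance gives V_g = (g/f)|∂Z/∂n|:
V_g = 9.81 × 1.11×10⁻⁴ / 1.33×10⁻⁴ = 8.18 m/s
Converting: 8.18 m/s × 1.944 = 16 knots

16 knots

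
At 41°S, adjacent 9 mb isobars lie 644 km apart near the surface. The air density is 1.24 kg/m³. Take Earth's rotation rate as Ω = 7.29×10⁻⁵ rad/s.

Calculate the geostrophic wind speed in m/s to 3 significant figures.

Coriolis parameter at 41°S:
f = 2Ω sin φ = 2 × 7.29×10⁻⁵ × sin 41° = 9.57×10⁻⁵ s⁻¹
Pressure gradient: |∂P/∂n| = 900 Pa / 644000 m = 1.40×10⁻³ Pa/m
Geostrophic balance (pressure-gradient force = Coriolis force):
V_g = (1/(fρ)) |∂P/∂n| = 1.40×10⁻³ / (9.57×10⁻⁵ × 1.24) = 11.8 m/s

11.8 m/s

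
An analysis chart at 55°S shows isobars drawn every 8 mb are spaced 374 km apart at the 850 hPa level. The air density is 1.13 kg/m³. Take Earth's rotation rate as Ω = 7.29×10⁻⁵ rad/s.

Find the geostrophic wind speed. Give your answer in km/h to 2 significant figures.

Coriolis parameter at 55°S:
f = 2Ω sin φ = 2 × 7.29×10⁻⁵ × sin 55° = 1.19×10⁻⁴ s⁻¹
Pressure gradient: |∂P/∂n| = 800 Pa / 374000 m = 2.14×10⁻³ Pa/m
Geostrophic balance (pressure-gradient force = Coriolis force):
V_g = (1/(fρ)) |∂P/∂n| = 2.14×10⁻³ / (1.19×10⁻⁴ × 1.13) = 15.8 m/s
Converting: 15.8 m/s × 3.6 = 57 km/h

57 km/h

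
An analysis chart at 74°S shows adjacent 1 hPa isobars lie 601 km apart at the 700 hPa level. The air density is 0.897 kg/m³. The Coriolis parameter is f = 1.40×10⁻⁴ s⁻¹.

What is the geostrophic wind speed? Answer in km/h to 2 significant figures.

Pressure gradient: |∂P/∂n| = 100 Pa / 601000 m = 1.66×10⁻⁴ Pa/m
Geostrophic balance (pressure-gradient force = Coriolis force):
V_g = (1/(fρ)) |∂P/∂n| = 1.66×10⁻⁴ / (1.40×10⁻⁴ × 0.897) = 1.32 m/s
Converting: 1.32 m/s × 3.6 = 4.8 km/h

4.8 km/h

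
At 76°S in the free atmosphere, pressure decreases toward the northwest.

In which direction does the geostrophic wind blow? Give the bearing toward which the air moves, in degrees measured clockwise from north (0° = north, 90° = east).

The pressure-gradient force points toward the northwest (bearing 315°).
Geostrophic balance: in the Southern Hemisphere the Coriolis force deflects motion to the left, so the geostrophic wind blows 90° to the left of the pressure-gradient force (low pressure on the right).
Rotating 315° by 90° counterclockwise gives 225° — the wind blows toward the southwest.

225°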